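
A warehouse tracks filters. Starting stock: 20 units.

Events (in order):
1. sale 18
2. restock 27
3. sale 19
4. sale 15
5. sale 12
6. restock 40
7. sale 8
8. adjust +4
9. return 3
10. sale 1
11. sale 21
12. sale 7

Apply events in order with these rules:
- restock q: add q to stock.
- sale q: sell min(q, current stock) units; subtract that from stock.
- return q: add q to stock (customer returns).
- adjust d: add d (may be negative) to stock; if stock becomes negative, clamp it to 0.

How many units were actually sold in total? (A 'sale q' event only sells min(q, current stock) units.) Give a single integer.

Processing events:
Start: stock = 20
  Event 1 (sale 18): sell min(18,20)=18. stock: 20 - 18 = 2. total_sold = 18
  Event 2 (restock 27): 2 + 27 = 29
  Event 3 (sale 19): sell min(19,29)=19. stock: 29 - 19 = 10. total_sold = 37
  Event 4 (sale 15): sell min(15,10)=10. stock: 10 - 10 = 0. total_sold = 47
  Event 5 (sale 12): sell min(12,0)=0. stock: 0 - 0 = 0. total_sold = 47
  Event 6 (restock 40): 0 + 40 = 40
  Event 7 (sale 8): sell min(8,40)=8. stock: 40 - 8 = 32. total_sold = 55
  Event 8 (adjust +4): 32 + 4 = 36
  Event 9 (return 3): 36 + 3 = 39
  Event 10 (sale 1): sell min(1,39)=1. stock: 39 - 1 = 38. total_sold = 56
  Event 11 (sale 21): sell min(21,38)=21. stock: 38 - 21 = 17. total_sold = 77
  Event 12 (sale 7): sell min(7,17)=7. stock: 17 - 7 = 10. total_sold = 84
Final: stock = 10, total_sold = 84

Answer: 84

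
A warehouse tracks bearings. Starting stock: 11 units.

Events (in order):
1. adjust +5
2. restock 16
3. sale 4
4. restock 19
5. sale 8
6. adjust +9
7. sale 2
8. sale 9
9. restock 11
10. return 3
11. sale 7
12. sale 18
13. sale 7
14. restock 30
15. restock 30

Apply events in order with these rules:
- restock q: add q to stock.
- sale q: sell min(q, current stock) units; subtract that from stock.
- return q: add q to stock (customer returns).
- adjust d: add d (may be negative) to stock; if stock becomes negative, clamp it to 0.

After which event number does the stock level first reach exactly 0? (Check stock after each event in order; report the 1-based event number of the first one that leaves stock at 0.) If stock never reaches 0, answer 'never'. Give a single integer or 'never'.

Answer: never

Derivation:
Processing events:
Start: stock = 11
  Event 1 (adjust +5): 11 + 5 = 16
  Event 2 (restock 16): 16 + 16 = 32
  Event 3 (sale 4): sell min(4,32)=4. stock: 32 - 4 = 28. total_sold = 4
  Event 4 (restock 19): 28 + 19 = 47
  Event 5 (sale 8): sell min(8,47)=8. stock: 47 - 8 = 39. total_sold = 12
  Event 6 (adjust +9): 39 + 9 = 48
  Event 7 (sale 2): sell min(2,48)=2. stock: 48 - 2 = 46. total_sold = 14
  Event 8 (sale 9): sell min(9,46)=9. stock: 46 - 9 = 37. total_sold = 23
  Event 9 (restock 11): 37 + 11 = 48
  Event 10 (return 3): 48 + 3 = 51
  Event 11 (sale 7): sell min(7,51)=7. stock: 51 - 7 = 44. total_sold = 30
  Event 12 (sale 18): sell min(18,44)=18. stock: 44 - 18 = 26. total_sold = 48
  Event 13 (sale 7): sell min(7,26)=7. stock: 26 - 7 = 19. total_sold = 55
  Event 14 (restock 30): 19 + 30 = 49
  Event 15 (restock 30): 49 + 30 = 79
Final: stock = 79, total_sold = 55

Stock never reaches 0.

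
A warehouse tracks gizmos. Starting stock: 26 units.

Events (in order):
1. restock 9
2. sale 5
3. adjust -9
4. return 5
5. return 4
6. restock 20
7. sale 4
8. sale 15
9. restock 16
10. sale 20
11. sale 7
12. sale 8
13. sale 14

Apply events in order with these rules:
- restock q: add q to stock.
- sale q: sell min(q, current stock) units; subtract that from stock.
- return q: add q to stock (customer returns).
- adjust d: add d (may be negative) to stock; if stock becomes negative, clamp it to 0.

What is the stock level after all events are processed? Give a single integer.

Processing events:
Start: stock = 26
  Event 1 (restock 9): 26 + 9 = 35
  Event 2 (sale 5): sell min(5,35)=5. stock: 35 - 5 = 30. total_sold = 5
  Event 3 (adjust -9): 30 + -9 = 21
  Event 4 (return 5): 21 + 5 = 26
  Event 5 (return 4): 26 + 4 = 30
  Event 6 (restock 20): 30 + 20 = 50
  Event 7 (sale 4): sell min(4,50)=4. stock: 50 - 4 = 46. total_sold = 9
  Event 8 (sale 15): sell min(15,46)=15. stock: 46 - 15 = 31. total_sold = 24
  Event 9 (restock 16): 31 + 16 = 47
  Event 10 (sale 20): sell min(20,47)=20. stock: 47 - 20 = 27. total_sold = 44
  Event 11 (sale 7): sell min(7,27)=7. stock: 27 - 7 = 20. total_sold = 51
  Event 12 (sale 8): sell min(8,20)=8. stock: 20 - 8 = 12. total_sold = 59
  Event 13 (sale 14): sell min(14,12)=12. stock: 12 - 12 = 0. total_sold = 71
Final: stock = 0, total_sold = 71

Answer: 0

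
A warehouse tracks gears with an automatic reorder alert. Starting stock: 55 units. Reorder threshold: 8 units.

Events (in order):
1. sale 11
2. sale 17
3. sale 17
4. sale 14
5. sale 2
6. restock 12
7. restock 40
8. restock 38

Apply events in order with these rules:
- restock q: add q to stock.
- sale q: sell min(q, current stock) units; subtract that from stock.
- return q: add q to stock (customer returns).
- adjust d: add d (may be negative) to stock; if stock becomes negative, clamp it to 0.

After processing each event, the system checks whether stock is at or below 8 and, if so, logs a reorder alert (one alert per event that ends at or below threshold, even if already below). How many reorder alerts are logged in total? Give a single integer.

Answer: 2

Derivation:
Processing events:
Start: stock = 55
  Event 1 (sale 11): sell min(11,55)=11. stock: 55 - 11 = 44. total_sold = 11
  Event 2 (sale 17): sell min(17,44)=17. stock: 44 - 17 = 27. total_sold = 28
  Event 3 (sale 17): sell min(17,27)=17. stock: 27 - 17 = 10. total_sold = 45
  Event 4 (sale 14): sell min(14,10)=10. stock: 10 - 10 = 0. total_sold = 55
  Event 5 (sale 2): sell min(2,0)=0. stock: 0 - 0 = 0. total_sold = 55
  Event 6 (restock 12): 0 + 12 = 12
  Event 7 (restock 40): 12 + 40 = 52
  Event 8 (restock 38): 52 + 38 = 90
Final: stock = 90, total_sold = 55

Checking against threshold 8:
  After event 1: stock=44 > 8
  After event 2: stock=27 > 8
  After event 3: stock=10 > 8
  After event 4: stock=0 <= 8 -> ALERT
  After event 5: stock=0 <= 8 -> ALERT
  After event 6: stock=12 > 8
  After event 7: stock=52 > 8
  After event 8: stock=90 > 8
Alert events: [4, 5]. Count = 2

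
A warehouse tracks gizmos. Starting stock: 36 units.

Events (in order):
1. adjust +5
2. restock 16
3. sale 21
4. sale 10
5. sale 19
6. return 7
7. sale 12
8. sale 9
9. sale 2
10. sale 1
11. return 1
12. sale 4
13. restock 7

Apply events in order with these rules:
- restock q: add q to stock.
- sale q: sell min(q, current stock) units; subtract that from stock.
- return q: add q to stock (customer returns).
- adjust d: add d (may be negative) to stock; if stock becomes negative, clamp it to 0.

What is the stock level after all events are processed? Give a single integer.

Processing events:
Start: stock = 36
  Event 1 (adjust +5): 36 + 5 = 41
  Event 2 (restock 16): 41 + 16 = 57
  Event 3 (sale 21): sell min(21,57)=21. stock: 57 - 21 = 36. total_sold = 21
  Event 4 (sale 10): sell min(10,36)=10. stock: 36 - 10 = 26. total_sold = 31
  Event 5 (sale 19): sell min(19,26)=19. stock: 26 - 19 = 7. total_sold = 50
  Event 6 (return 7): 7 + 7 = 14
  Event 7 (sale 12): sell min(12,14)=12. stock: 14 - 12 = 2. total_sold = 62
  Event 8 (sale 9): sell min(9,2)=2. stock: 2 - 2 = 0. total_sold = 64
  Event 9 (sale 2): sell min(2,0)=0. stock: 0 - 0 = 0. total_sold = 64
  Event 10 (sale 1): sell min(1,0)=0. stock: 0 - 0 = 0. total_sold = 64
  Event 11 (return 1): 0 + 1 = 1
  Event 12 (sale 4): sell min(4,1)=1. stock: 1 - 1 = 0. total_sold = 65
  Event 13 (restock 7): 0 + 7 = 7
Final: stock = 7, total_sold = 65

Answer: 7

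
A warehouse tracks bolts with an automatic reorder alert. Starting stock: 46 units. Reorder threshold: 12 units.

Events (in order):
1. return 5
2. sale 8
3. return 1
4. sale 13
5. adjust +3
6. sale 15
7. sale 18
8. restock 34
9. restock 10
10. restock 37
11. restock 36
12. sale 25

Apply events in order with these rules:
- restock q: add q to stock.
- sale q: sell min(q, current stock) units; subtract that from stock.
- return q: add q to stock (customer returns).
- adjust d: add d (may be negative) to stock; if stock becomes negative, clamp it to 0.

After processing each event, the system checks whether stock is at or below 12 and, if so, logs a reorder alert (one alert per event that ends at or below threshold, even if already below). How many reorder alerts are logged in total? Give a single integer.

Answer: 1

Derivation:
Processing events:
Start: stock = 46
  Event 1 (return 5): 46 + 5 = 51
  Event 2 (sale 8): sell min(8,51)=8. stock: 51 - 8 = 43. total_sold = 8
  Event 3 (return 1): 43 + 1 = 44
  Event 4 (sale 13): sell min(13,44)=13. stock: 44 - 13 = 31. total_sold = 21
  Event 5 (adjust +3): 31 + 3 = 34
  Event 6 (sale 15): sell min(15,34)=15. stock: 34 - 15 = 19. total_sold = 36
  Event 7 (sale 18): sell min(18,19)=18. stock: 19 - 18 = 1. total_sold = 54
  Event 8 (restock 34): 1 + 34 = 35
  Event 9 (restock 10): 35 + 10 = 45
  Event 10 (restock 37): 45 + 37 = 82
  Event 11 (restock 36): 82 + 36 = 118
  Event 12 (sale 25): sell min(25,118)=25. stock: 118 - 25 = 93. total_sold = 79
Final: stock = 93, total_sold = 79

Checking against threshold 12:
  After event 1: stock=51 > 12
  After event 2: stock=43 > 12
  After event 3: stock=44 > 12
  After event 4: stock=31 > 12
  After event 5: stock=34 > 12
  After event 6: stock=19 > 12
  After event 7: stock=1 <= 12 -> ALERT
  After event 8: stock=35 > 12
  After event 9: stock=45 > 12
  After event 10: stock=82 > 12
  After event 11: stock=118 > 12
  After event 12: stock=93 > 12
Alert events: [7]. Count = 1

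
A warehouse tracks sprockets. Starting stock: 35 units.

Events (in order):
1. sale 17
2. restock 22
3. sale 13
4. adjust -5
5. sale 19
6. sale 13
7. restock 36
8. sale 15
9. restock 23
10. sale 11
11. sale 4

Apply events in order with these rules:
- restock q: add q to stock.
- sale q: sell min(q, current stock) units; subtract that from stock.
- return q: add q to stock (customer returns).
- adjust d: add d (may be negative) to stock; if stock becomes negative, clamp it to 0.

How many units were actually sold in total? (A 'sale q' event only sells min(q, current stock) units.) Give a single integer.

Processing events:
Start: stock = 35
  Event 1 (sale 17): sell min(17,35)=17. stock: 35 - 17 = 18. total_sold = 17
  Event 2 (restock 22): 18 + 22 = 40
  Event 3 (sale 13): sell min(13,40)=13. stock: 40 - 13 = 27. total_sold = 30
  Event 4 (adjust -5): 27 + -5 = 22
  Event 5 (sale 19): sell min(19,22)=19. stock: 22 - 19 = 3. total_sold = 49
  Event 6 (sale 13): sell min(13,3)=3. stock: 3 - 3 = 0. total_sold = 52
  Event 7 (restock 36): 0 + 36 = 36
  Event 8 (sale 15): sell min(15,36)=15. stock: 36 - 15 = 21. total_sold = 67
  Event 9 (restock 23): 21 + 23 = 44
  Event 10 (sale 11): sell min(11,44)=11. stock: 44 - 11 = 33. total_sold = 78
  Event 11 (sale 4): sell min(4,33)=4. stock: 33 - 4 = 29. total_sold = 82
Final: stock = 29, total_sold = 82

Answer: 82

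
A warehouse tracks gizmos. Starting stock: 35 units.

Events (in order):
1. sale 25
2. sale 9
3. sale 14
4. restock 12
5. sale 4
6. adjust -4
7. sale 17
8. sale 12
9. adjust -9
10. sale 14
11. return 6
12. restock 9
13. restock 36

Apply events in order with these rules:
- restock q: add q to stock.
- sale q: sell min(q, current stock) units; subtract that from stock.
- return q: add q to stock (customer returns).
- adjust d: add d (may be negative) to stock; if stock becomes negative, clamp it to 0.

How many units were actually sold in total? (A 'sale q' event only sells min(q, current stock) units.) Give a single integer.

Processing events:
Start: stock = 35
  Event 1 (sale 25): sell min(25,35)=25. stock: 35 - 25 = 10. total_sold = 25
  Event 2 (sale 9): sell min(9,10)=9. stock: 10 - 9 = 1. total_sold = 34
  Event 3 (sale 14): sell min(14,1)=1. stock: 1 - 1 = 0. total_sold = 35
  Event 4 (restock 12): 0 + 12 = 12
  Event 5 (sale 4): sell min(4,12)=4. stock: 12 - 4 = 8. total_sold = 39
  Event 6 (adjust -4): 8 + -4 = 4
  Event 7 (sale 17): sell min(17,4)=4. stock: 4 - 4 = 0. total_sold = 43
  Event 8 (sale 12): sell min(12,0)=0. stock: 0 - 0 = 0. total_sold = 43
  Event 9 (adjust -9): 0 + -9 = 0 (clamped to 0)
  Event 10 (sale 14): sell min(14,0)=0. stock: 0 - 0 = 0. total_sold = 43
  Event 11 (return 6): 0 + 6 = 6
  Event 12 (restock 9): 6 + 9 = 15
  Event 13 (restock 36): 15 + 36 = 51
Final: stock = 51, total_sold = 43

Answer: 43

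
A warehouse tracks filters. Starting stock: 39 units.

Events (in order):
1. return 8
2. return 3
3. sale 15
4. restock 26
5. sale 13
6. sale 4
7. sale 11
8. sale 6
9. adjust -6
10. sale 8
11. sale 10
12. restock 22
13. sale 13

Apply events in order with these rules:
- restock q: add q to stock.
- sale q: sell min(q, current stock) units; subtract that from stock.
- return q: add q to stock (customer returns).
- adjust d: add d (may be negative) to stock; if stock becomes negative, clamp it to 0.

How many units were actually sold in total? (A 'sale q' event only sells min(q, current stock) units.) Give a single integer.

Processing events:
Start: stock = 39
  Event 1 (return 8): 39 + 8 = 47
  Event 2 (return 3): 47 + 3 = 50
  Event 3 (sale 15): sell min(15,50)=15. stock: 50 - 15 = 35. total_sold = 15
  Event 4 (restock 26): 35 + 26 = 61
  Event 5 (sale 13): sell min(13,61)=13. stock: 61 - 13 = 48. total_sold = 28
  Event 6 (sale 4): sell min(4,48)=4. stock: 48 - 4 = 44. total_sold = 32
  Event 7 (sale 11): sell min(11,44)=11. stock: 44 - 11 = 33. total_sold = 43
  Event 8 (sale 6): sell min(6,33)=6. stock: 33 - 6 = 27. total_sold = 49
  Event 9 (adjust -6): 27 + -6 = 21
  Event 10 (sale 8): sell min(8,21)=8. stock: 21 - 8 = 13. total_sold = 57
  Event 11 (sale 10): sell min(10,13)=10. stock: 13 - 10 = 3. total_sold = 67
  Event 12 (restock 22): 3 + 22 = 25
  Event 13 (sale 13): sell min(13,25)=13. stock: 25 - 13 = 12. total_sold = 80
Final: stock = 12, total_sold = 80

Answer: 80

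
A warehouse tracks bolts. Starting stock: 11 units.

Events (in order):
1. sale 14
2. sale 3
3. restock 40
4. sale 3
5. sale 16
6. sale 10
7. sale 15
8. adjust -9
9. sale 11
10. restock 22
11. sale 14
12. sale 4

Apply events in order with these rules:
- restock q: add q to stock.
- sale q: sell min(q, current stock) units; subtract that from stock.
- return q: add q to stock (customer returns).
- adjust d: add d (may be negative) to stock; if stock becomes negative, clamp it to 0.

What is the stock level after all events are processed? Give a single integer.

Answer: 4

Derivation:
Processing events:
Start: stock = 11
  Event 1 (sale 14): sell min(14,11)=11. stock: 11 - 11 = 0. total_sold = 11
  Event 2 (sale 3): sell min(3,0)=0. stock: 0 - 0 = 0. total_sold = 11
  Event 3 (restock 40): 0 + 40 = 40
  Event 4 (sale 3): sell min(3,40)=3. stock: 40 - 3 = 37. total_sold = 14
  Event 5 (sale 16): sell min(16,37)=16. stock: 37 - 16 = 21. total_sold = 30
  Event 6 (sale 10): sell min(10,21)=10. stock: 21 - 10 = 11. total_sold = 40
  Event 7 (sale 15): sell min(15,11)=11. stock: 11 - 11 = 0. total_sold = 51
  Event 8 (adjust -9): 0 + -9 = 0 (clamped to 0)
  Event 9 (sale 11): sell min(11,0)=0. stock: 0 - 0 = 0. total_sold = 51
  Event 10 (restock 22): 0 + 22 = 22
  Event 11 (sale 14): sell min(14,22)=14. stock: 22 - 14 = 8. total_sold = 65
  Event 12 (sale 4): sell min(4,8)=4. stock: 8 - 4 = 4. total_sold = 69
Final: stock = 4, total_sold = 69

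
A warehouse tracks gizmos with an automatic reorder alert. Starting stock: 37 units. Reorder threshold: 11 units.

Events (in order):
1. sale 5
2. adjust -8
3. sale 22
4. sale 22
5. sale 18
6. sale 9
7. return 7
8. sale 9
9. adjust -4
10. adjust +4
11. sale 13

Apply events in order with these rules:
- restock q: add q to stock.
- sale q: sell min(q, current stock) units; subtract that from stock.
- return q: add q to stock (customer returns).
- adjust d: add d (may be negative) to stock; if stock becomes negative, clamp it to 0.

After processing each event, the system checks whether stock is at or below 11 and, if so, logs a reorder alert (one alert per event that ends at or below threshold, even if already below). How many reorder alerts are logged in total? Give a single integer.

Answer: 9

Derivation:
Processing events:
Start: stock = 37
  Event 1 (sale 5): sell min(5,37)=5. stock: 37 - 5 = 32. total_sold = 5
  Event 2 (adjust -8): 32 + -8 = 24
  Event 3 (sale 22): sell min(22,24)=22. stock: 24 - 22 = 2. total_sold = 27
  Event 4 (sale 22): sell min(22,2)=2. stock: 2 - 2 = 0. total_sold = 29
  Event 5 (sale 18): sell min(18,0)=0. stock: 0 - 0 = 0. total_sold = 29
  Event 6 (sale 9): sell min(9,0)=0. stock: 0 - 0 = 0. total_sold = 29
  Event 7 (return 7): 0 + 7 = 7
  Event 8 (sale 9): sell min(9,7)=7. stock: 7 - 7 = 0. total_sold = 36
  Event 9 (adjust -4): 0 + -4 = 0 (clamped to 0)
  Event 10 (adjust +4): 0 + 4 = 4
  Event 11 (sale 13): sell min(13,4)=4. stock: 4 - 4 = 0. total_sold = 40
Final: stock = 0, total_sold = 40

Checking against threshold 11:
  After event 1: stock=32 > 11
  After event 2: stock=24 > 11
  After event 3: stock=2 <= 11 -> ALERT
  After event 4: stock=0 <= 11 -> ALERT
  After event 5: stock=0 <= 11 -> ALERT
  After event 6: stock=0 <= 11 -> ALERT
  After event 7: stock=7 <= 11 -> ALERT
  After event 8: stock=0 <= 11 -> ALERT
  After event 9: stock=0 <= 11 -> ALERT
  After event 10: stock=4 <= 11 -> ALERT
  After event 11: stock=0 <= 11 -> ALERT
Alert events: [3, 4, 5, 6, 7, 8, 9, 10, 11]. Count = 9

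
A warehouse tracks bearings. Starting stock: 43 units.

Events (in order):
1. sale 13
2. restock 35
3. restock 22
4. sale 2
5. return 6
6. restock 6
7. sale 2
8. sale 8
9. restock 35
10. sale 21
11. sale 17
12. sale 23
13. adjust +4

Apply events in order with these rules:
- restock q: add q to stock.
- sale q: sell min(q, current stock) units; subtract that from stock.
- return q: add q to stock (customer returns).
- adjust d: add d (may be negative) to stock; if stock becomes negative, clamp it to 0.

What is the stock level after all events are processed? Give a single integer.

Answer: 65

Derivation:
Processing events:
Start: stock = 43
  Event 1 (sale 13): sell min(13,43)=13. stock: 43 - 13 = 30. total_sold = 13
  Event 2 (restock 35): 30 + 35 = 65
  Event 3 (restock 22): 65 + 22 = 87
  Event 4 (sale 2): sell min(2,87)=2. stock: 87 - 2 = 85. total_sold = 15
  Event 5 (return 6): 85 + 6 = 91
  Event 6 (restock 6): 91 + 6 = 97
  Event 7 (sale 2): sell min(2,97)=2. stock: 97 - 2 = 95. total_sold = 17
  Event 8 (sale 8): sell min(8,95)=8. stock: 95 - 8 = 87. total_sold = 25
  Event 9 (restock 35): 87 + 35 = 122
  Event 10 (sale 21): sell min(21,122)=21. stock: 122 - 21 = 101. total_sold = 46
  Event 11 (sale 17): sell min(17,101)=17. stock: 101 - 17 = 84. total_sold = 63
  Event 12 (sale 23): sell min(23,84)=23. stock: 84 - 23 = 61. total_sold = 86
  Event 13 (adjust +4): 61 + 4 = 65
Final: stock = 65, total_sold = 86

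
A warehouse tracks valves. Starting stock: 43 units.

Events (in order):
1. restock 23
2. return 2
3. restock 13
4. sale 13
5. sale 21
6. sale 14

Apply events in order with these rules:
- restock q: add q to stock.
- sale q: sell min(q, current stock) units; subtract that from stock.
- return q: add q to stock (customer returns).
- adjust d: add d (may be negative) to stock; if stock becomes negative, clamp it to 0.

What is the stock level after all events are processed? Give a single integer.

Answer: 33

Derivation:
Processing events:
Start: stock = 43
  Event 1 (restock 23): 43 + 23 = 66
  Event 2 (return 2): 66 + 2 = 68
  Event 3 (restock 13): 68 + 13 = 81
  Event 4 (sale 13): sell min(13,81)=13. stock: 81 - 13 = 68. total_sold = 13
  Event 5 (sale 21): sell min(21,68)=21. stock: 68 - 21 = 47. total_sold = 34
  Event 6 (sale 14): sell min(14,47)=14. stock: 47 - 14 = 33. total_sold = 48
Final: stock = 33, total_sold = 48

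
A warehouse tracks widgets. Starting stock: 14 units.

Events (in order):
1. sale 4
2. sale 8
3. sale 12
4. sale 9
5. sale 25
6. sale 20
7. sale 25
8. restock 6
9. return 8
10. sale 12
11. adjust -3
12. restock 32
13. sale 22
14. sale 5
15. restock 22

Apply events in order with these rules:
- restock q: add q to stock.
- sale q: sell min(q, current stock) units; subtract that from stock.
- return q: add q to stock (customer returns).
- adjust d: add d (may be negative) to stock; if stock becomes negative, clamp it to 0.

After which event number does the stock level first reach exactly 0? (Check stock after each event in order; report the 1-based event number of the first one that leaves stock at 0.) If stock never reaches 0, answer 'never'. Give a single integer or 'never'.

Processing events:
Start: stock = 14
  Event 1 (sale 4): sell min(4,14)=4. stock: 14 - 4 = 10. total_sold = 4
  Event 2 (sale 8): sell min(8,10)=8. stock: 10 - 8 = 2. total_sold = 12
  Event 3 (sale 12): sell min(12,2)=2. stock: 2 - 2 = 0. total_sold = 14
  Event 4 (sale 9): sell min(9,0)=0. stock: 0 - 0 = 0. total_sold = 14
  Event 5 (sale 25): sell min(25,0)=0. stock: 0 - 0 = 0. total_sold = 14
  Event 6 (sale 20): sell min(20,0)=0. stock: 0 - 0 = 0. total_sold = 14
  Event 7 (sale 25): sell min(25,0)=0. stock: 0 - 0 = 0. total_sold = 14
  Event 8 (restock 6): 0 + 6 = 6
  Event 9 (return 8): 6 + 8 = 14
  Event 10 (sale 12): sell min(12,14)=12. stock: 14 - 12 = 2. total_sold = 26
  Event 11 (adjust -3): 2 + -3 = 0 (clamped to 0)
  Event 12 (restock 32): 0 + 32 = 32
  Event 13 (sale 22): sell min(22,32)=22. stock: 32 - 22 = 10. total_sold = 48
  Event 14 (sale 5): sell min(5,10)=5. stock: 10 - 5 = 5. total_sold = 53
  Event 15 (restock 22): 5 + 22 = 27
Final: stock = 27, total_sold = 53

First zero at event 3.

Answer: 3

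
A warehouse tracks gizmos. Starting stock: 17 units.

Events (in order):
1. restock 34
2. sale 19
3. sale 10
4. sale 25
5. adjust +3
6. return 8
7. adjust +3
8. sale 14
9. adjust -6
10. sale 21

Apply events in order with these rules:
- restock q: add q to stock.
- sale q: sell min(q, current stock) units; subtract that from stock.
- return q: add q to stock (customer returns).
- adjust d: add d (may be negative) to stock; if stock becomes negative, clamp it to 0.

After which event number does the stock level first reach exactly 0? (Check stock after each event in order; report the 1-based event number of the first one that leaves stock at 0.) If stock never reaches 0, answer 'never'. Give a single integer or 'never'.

Processing events:
Start: stock = 17
  Event 1 (restock 34): 17 + 34 = 51
  Event 2 (sale 19): sell min(19,51)=19. stock: 51 - 19 = 32. total_sold = 19
  Event 3 (sale 10): sell min(10,32)=10. stock: 32 - 10 = 22. total_sold = 29
  Event 4 (sale 25): sell min(25,22)=22. stock: 22 - 22 = 0. total_sold = 51
  Event 5 (adjust +3): 0 + 3 = 3
  Event 6 (return 8): 3 + 8 = 11
  Event 7 (adjust +3): 11 + 3 = 14
  Event 8 (sale 14): sell min(14,14)=14. stock: 14 - 14 = 0. total_sold = 65
  Event 9 (adjust -6): 0 + -6 = 0 (clamped to 0)
  Event 10 (sale 21): sell min(21,0)=0. stock: 0 - 0 = 0. total_sold = 65
Final: stock = 0, total_sold = 65

First zero at event 4.

Answer: 4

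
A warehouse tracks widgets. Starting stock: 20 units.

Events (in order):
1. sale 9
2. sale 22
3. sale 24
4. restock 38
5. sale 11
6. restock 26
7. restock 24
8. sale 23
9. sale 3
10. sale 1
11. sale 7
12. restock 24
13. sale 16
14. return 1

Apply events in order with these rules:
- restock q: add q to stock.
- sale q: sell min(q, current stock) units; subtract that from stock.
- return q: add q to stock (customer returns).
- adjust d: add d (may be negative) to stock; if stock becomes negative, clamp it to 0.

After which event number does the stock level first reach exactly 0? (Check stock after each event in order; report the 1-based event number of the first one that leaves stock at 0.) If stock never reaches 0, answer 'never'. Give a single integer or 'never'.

Processing events:
Start: stock = 20
  Event 1 (sale 9): sell min(9,20)=9. stock: 20 - 9 = 11. total_sold = 9
  Event 2 (sale 22): sell min(22,11)=11. stock: 11 - 11 = 0. total_sold = 20
  Event 3 (sale 24): sell min(24,0)=0. stock: 0 - 0 = 0. total_sold = 20
  Event 4 (restock 38): 0 + 38 = 38
  Event 5 (sale 11): sell min(11,38)=11. stock: 38 - 11 = 27. total_sold = 31
  Event 6 (restock 26): 27 + 26 = 53
  Event 7 (restock 24): 53 + 24 = 77
  Event 8 (sale 23): sell min(23,77)=23. stock: 77 - 23 = 54. total_sold = 54
  Event 9 (sale 3): sell min(3,54)=3. stock: 54 - 3 = 51. total_sold = 57
  Event 10 (sale 1): sell min(1,51)=1. stock: 51 - 1 = 50. total_sold = 58
  Event 11 (sale 7): sell min(7,50)=7. stock: 50 - 7 = 43. total_sold = 65
  Event 12 (restock 24): 43 + 24 = 67
  Event 13 (sale 16): sell min(16,67)=16. stock: 67 - 16 = 51. total_sold = 81
  Event 14 (return 1): 51 + 1 = 52
Final: stock = 52, total_sold = 81

First zero at event 2.

Answer: 2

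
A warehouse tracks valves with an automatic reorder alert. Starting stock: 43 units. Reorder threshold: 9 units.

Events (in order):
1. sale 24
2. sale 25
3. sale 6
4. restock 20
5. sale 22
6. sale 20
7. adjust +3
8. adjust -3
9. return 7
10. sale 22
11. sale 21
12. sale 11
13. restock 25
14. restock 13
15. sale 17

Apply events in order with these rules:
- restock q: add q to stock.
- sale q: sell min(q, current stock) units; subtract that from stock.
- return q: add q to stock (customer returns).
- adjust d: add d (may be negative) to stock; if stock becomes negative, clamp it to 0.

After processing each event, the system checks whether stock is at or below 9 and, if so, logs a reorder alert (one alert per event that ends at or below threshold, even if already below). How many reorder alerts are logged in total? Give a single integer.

Processing events:
Start: stock = 43
  Event 1 (sale 24): sell min(24,43)=24. stock: 43 - 24 = 19. total_sold = 24
  Event 2 (sale 25): sell min(25,19)=19. stock: 19 - 19 = 0. total_sold = 43
  Event 3 (sale 6): sell min(6,0)=0. stock: 0 - 0 = 0. total_sold = 43
  Event 4 (restock 20): 0 + 20 = 20
  Event 5 (sale 22): sell min(22,20)=20. stock: 20 - 20 = 0. total_sold = 63
  Event 6 (sale 20): sell min(20,0)=0. stock: 0 - 0 = 0. total_sold = 63
  Event 7 (adjust +3): 0 + 3 = 3
  Event 8 (adjust -3): 3 + -3 = 0
  Event 9 (return 7): 0 + 7 = 7
  Event 10 (sale 22): sell min(22,7)=7. stock: 7 - 7 = 0. total_sold = 70
  Event 11 (sale 21): sell min(21,0)=0. stock: 0 - 0 = 0. total_sold = 70
  Event 12 (sale 11): sell min(11,0)=0. stock: 0 - 0 = 0. total_sold = 70
  Event 13 (restock 25): 0 + 25 = 25
  Event 14 (restock 13): 25 + 13 = 38
  Event 15 (sale 17): sell min(17,38)=17. stock: 38 - 17 = 21. total_sold = 87
Final: stock = 21, total_sold = 87

Checking against threshold 9:
  After event 1: stock=19 > 9
  After event 2: stock=0 <= 9 -> ALERT
  After event 3: stock=0 <= 9 -> ALERT
  After event 4: stock=20 > 9
  After event 5: stock=0 <= 9 -> ALERT
  After event 6: stock=0 <= 9 -> ALERT
  After event 7: stock=3 <= 9 -> ALERT
  After event 8: stock=0 <= 9 -> ALERT
  After event 9: stock=7 <= 9 -> ALERT
  After event 10: stock=0 <= 9 -> ALERT
  After event 11: stock=0 <= 9 -> ALERT
  After event 12: stock=0 <= 9 -> ALERT
  After event 13: stock=25 > 9
  After event 14: stock=38 > 9
  After event 15: stock=21 > 9
Alert events: [2, 3, 5, 6, 7, 8, 9, 10, 11, 12]. Count = 10

Answer: 10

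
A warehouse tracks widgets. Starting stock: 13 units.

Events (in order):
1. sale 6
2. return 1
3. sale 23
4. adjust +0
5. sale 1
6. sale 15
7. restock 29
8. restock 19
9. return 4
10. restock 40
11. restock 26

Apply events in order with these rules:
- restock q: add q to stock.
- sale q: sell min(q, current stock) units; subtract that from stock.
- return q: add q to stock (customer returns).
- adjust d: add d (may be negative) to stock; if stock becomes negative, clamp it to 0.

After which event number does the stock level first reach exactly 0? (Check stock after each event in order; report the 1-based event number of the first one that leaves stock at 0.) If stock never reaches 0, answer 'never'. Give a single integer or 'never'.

Processing events:
Start: stock = 13
  Event 1 (sale 6): sell min(6,13)=6. stock: 13 - 6 = 7. total_sold = 6
  Event 2 (return 1): 7 + 1 = 8
  Event 3 (sale 23): sell min(23,8)=8. stock: 8 - 8 = 0. total_sold = 14
  Event 4 (adjust +0): 0 + 0 = 0
  Event 5 (sale 1): sell min(1,0)=0. stock: 0 - 0 = 0. total_sold = 14
  Event 6 (sale 15): sell min(15,0)=0. stock: 0 - 0 = 0. total_sold = 14
  Event 7 (restock 29): 0 + 29 = 29
  Event 8 (restock 19): 29 + 19 = 48
  Event 9 (return 4): 48 + 4 = 52
  Event 10 (restock 40): 52 + 40 = 92
  Event 11 (restock 26): 92 + 26 = 118
Final: stock = 118, total_sold = 14

First zero at event 3.

Answer: 3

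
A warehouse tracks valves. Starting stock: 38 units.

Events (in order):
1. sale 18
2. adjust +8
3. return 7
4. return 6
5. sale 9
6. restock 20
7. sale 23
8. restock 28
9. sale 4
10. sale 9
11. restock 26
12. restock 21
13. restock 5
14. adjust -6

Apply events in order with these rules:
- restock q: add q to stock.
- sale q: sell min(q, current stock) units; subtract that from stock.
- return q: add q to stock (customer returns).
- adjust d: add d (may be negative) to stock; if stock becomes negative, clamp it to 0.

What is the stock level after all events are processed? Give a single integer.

Processing events:
Start: stock = 38
  Event 1 (sale 18): sell min(18,38)=18. stock: 38 - 18 = 20. total_sold = 18
  Event 2 (adjust +8): 20 + 8 = 28
  Event 3 (return 7): 28 + 7 = 35
  Event 4 (return 6): 35 + 6 = 41
  Event 5 (sale 9): sell min(9,41)=9. stock: 41 - 9 = 32. total_sold = 27
  Event 6 (restock 20): 32 + 20 = 52
  Event 7 (sale 23): sell min(23,52)=23. stock: 52 - 23 = 29. total_sold = 50
  Event 8 (restock 28): 29 + 28 = 57
  Event 9 (sale 4): sell min(4,57)=4. stock: 57 - 4 = 53. total_sold = 54
  Event 10 (sale 9): sell min(9,53)=9. stock: 53 - 9 = 44. total_sold = 63
  Event 11 (restock 26): 44 + 26 = 70
  Event 12 (restock 21): 70 + 21 = 91
  Event 13 (restock 5): 91 + 5 = 96
  Event 14 (adjust -6): 96 + -6 = 90
Final: stock = 90, total_sold = 63

Answer: 90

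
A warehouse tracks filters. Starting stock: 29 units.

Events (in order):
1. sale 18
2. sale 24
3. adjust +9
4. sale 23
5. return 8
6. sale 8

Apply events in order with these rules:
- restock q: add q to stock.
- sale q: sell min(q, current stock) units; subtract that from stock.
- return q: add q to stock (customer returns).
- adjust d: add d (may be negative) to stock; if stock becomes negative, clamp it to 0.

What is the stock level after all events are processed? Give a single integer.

Answer: 0

Derivation:
Processing events:
Start: stock = 29
  Event 1 (sale 18): sell min(18,29)=18. stock: 29 - 18 = 11. total_sold = 18
  Event 2 (sale 24): sell min(24,11)=11. stock: 11 - 11 = 0. total_sold = 29
  Event 3 (adjust +9): 0 + 9 = 9
  Event 4 (sale 23): sell min(23,9)=9. stock: 9 - 9 = 0. total_sold = 38
  Event 5 (return 8): 0 + 8 = 8
  Event 6 (sale 8): sell min(8,8)=8. stock: 8 - 8 = 0. total_sold = 46
Final: stock = 0, total_sold = 46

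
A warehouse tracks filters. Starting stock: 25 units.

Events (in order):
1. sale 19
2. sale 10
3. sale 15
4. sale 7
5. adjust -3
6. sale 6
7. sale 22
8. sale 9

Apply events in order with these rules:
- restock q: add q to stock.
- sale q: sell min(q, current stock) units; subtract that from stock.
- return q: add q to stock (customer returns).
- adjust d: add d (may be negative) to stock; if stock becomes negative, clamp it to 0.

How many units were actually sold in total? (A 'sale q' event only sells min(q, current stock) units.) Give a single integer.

Answer: 25

Derivation:
Processing events:
Start: stock = 25
  Event 1 (sale 19): sell min(19,25)=19. stock: 25 - 19 = 6. total_sold = 19
  Event 2 (sale 10): sell min(10,6)=6. stock: 6 - 6 = 0. total_sold = 25
  Event 3 (sale 15): sell min(15,0)=0. stock: 0 - 0 = 0. total_sold = 25
  Event 4 (sale 7): sell min(7,0)=0. stock: 0 - 0 = 0. total_sold = 25
  Event 5 (adjust -3): 0 + -3 = 0 (clamped to 0)
  Event 6 (sale 6): sell min(6,0)=0. stock: 0 - 0 = 0. total_sold = 25
  Event 7 (sale 22): sell min(22,0)=0. stock: 0 - 0 = 0. total_sold = 25
  Event 8 (sale 9): sell min(9,0)=0. stock: 0 - 0 = 0. total_sold = 25
Final: stock = 0, total_sold = 25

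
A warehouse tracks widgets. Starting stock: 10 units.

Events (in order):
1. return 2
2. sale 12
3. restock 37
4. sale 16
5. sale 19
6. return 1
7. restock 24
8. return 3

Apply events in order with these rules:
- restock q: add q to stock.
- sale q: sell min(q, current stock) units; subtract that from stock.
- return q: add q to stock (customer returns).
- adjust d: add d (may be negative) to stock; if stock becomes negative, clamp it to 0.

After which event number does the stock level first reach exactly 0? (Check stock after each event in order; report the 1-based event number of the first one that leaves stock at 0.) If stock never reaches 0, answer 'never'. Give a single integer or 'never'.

Processing events:
Start: stock = 10
  Event 1 (return 2): 10 + 2 = 12
  Event 2 (sale 12): sell min(12,12)=12. stock: 12 - 12 = 0. total_sold = 12
  Event 3 (restock 37): 0 + 37 = 37
  Event 4 (sale 16): sell min(16,37)=16. stock: 37 - 16 = 21. total_sold = 28
  Event 5 (sale 19): sell min(19,21)=19. stock: 21 - 19 = 2. total_sold = 47
  Event 6 (return 1): 2 + 1 = 3
  Event 7 (restock 24): 3 + 24 = 27
  Event 8 (return 3): 27 + 3 = 30
Final: stock = 30, total_sold = 47

First zero at event 2.

Answer: 2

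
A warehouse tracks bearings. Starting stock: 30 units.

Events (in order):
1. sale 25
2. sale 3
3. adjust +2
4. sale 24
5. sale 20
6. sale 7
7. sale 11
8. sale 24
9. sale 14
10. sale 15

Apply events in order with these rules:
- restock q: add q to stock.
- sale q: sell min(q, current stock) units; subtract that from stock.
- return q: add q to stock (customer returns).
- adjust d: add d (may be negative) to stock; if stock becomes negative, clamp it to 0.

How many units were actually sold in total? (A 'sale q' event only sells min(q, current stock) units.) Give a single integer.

Answer: 32

Derivation:
Processing events:
Start: stock = 30
  Event 1 (sale 25): sell min(25,30)=25. stock: 30 - 25 = 5. total_sold = 25
  Event 2 (sale 3): sell min(3,5)=3. stock: 5 - 3 = 2. total_sold = 28
  Event 3 (adjust +2): 2 + 2 = 4
  Event 4 (sale 24): sell min(24,4)=4. stock: 4 - 4 = 0. total_sold = 32
  Event 5 (sale 20): sell min(20,0)=0. stock: 0 - 0 = 0. total_sold = 32
  Event 6 (sale 7): sell min(7,0)=0. stock: 0 - 0 = 0. total_sold = 32
  Event 7 (sale 11): sell min(11,0)=0. stock: 0 - 0 = 0. total_sold = 32
  Event 8 (sale 24): sell min(24,0)=0. stock: 0 - 0 = 0. total_sold = 32
  Event 9 (sale 14): sell min(14,0)=0. stock: 0 - 0 = 0. total_sold = 32
  Event 10 (sale 15): sell min(15,0)=0. stock: 0 - 0 = 0. total_sold = 32
Final: stock = 0, total_sold = 32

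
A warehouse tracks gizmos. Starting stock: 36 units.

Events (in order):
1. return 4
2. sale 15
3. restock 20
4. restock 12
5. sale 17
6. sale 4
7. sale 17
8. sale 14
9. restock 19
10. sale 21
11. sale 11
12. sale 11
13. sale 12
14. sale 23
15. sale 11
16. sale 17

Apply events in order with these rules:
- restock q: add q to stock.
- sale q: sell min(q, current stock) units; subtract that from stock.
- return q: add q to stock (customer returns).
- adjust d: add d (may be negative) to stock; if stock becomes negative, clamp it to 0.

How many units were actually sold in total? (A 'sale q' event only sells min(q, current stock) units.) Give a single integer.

Processing events:
Start: stock = 36
  Event 1 (return 4): 36 + 4 = 40
  Event 2 (sale 15): sell min(15,40)=15. stock: 40 - 15 = 25. total_sold = 15
  Event 3 (restock 20): 25 + 20 = 45
  Event 4 (restock 12): 45 + 12 = 57
  Event 5 (sale 17): sell min(17,57)=17. stock: 57 - 17 = 40. total_sold = 32
  Event 6 (sale 4): sell min(4,40)=4. stock: 40 - 4 = 36. total_sold = 36
  Event 7 (sale 17): sell min(17,36)=17. stock: 36 - 17 = 19. total_sold = 53
  Event 8 (sale 14): sell min(14,19)=14. stock: 19 - 14 = 5. total_sold = 67
  Event 9 (restock 19): 5 + 19 = 24
  Event 10 (sale 21): sell min(21,24)=21. stock: 24 - 21 = 3. total_sold = 88
  Event 11 (sale 11): sell min(11,3)=3. stock: 3 - 3 = 0. total_sold = 91
  Event 12 (sale 11): sell min(11,0)=0. stock: 0 - 0 = 0. total_sold = 91
  Event 13 (sale 12): sell min(12,0)=0. stock: 0 - 0 = 0. total_sold = 91
  Event 14 (sale 23): sell min(23,0)=0. stock: 0 - 0 = 0. total_sold = 91
  Event 15 (sale 11): sell min(11,0)=0. stock: 0 - 0 = 0. total_sold = 91
  Event 16 (sale 17): sell min(17,0)=0. stock: 0 - 0 = 0. total_sold = 91
Final: stock = 0, total_sold = 91

Answer: 91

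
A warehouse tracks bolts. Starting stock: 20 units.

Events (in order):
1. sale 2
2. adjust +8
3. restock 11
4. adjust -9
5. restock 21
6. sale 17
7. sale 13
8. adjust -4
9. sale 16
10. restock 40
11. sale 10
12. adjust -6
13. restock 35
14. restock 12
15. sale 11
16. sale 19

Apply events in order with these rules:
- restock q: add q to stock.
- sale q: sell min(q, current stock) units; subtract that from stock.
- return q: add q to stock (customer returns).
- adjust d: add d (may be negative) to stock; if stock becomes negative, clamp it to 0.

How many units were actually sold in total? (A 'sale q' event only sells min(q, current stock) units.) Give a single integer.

Processing events:
Start: stock = 20
  Event 1 (sale 2): sell min(2,20)=2. stock: 20 - 2 = 18. total_sold = 2
  Event 2 (adjust +8): 18 + 8 = 26
  Event 3 (restock 11): 26 + 11 = 37
  Event 4 (adjust -9): 37 + -9 = 28
  Event 5 (restock 21): 28 + 21 = 49
  Event 6 (sale 17): sell min(17,49)=17. stock: 49 - 17 = 32. total_sold = 19
  Event 7 (sale 13): sell min(13,32)=13. stock: 32 - 13 = 19. total_sold = 32
  Event 8 (adjust -4): 19 + -4 = 15
  Event 9 (sale 16): sell min(16,15)=15. stock: 15 - 15 = 0. total_sold = 47
  Event 10 (restock 40): 0 + 40 = 40
  Event 11 (sale 10): sell min(10,40)=10. stock: 40 - 10 = 30. total_sold = 57
  Event 12 (adjust -6): 30 + -6 = 24
  Event 13 (restock 35): 24 + 35 = 59
  Event 14 (restock 12): 59 + 12 = 71
  Event 15 (sale 11): sell min(11,71)=11. stock: 71 - 11 = 60. total_sold = 68
  Event 16 (sale 19): sell min(19,60)=19. stock: 60 - 19 = 41. total_sold = 87
Final: stock = 41, total_sold = 87

Answer: 87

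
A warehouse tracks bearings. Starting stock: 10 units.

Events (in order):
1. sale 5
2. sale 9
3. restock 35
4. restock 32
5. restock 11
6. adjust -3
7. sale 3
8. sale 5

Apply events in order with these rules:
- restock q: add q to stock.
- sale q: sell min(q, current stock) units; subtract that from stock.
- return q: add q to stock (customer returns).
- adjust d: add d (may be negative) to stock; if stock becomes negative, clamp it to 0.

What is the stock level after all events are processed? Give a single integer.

Processing events:
Start: stock = 10
  Event 1 (sale 5): sell min(5,10)=5. stock: 10 - 5 = 5. total_sold = 5
  Event 2 (sale 9): sell min(9,5)=5. stock: 5 - 5 = 0. total_sold = 10
  Event 3 (restock 35): 0 + 35 = 35
  Event 4 (restock 32): 35 + 32 = 67
  Event 5 (restock 11): 67 + 11 = 78
  Event 6 (adjust -3): 78 + -3 = 75
  Event 7 (sale 3): sell min(3,75)=3. stock: 75 - 3 = 72. total_sold = 13
  Event 8 (sale 5): sell min(5,72)=5. stock: 72 - 5 = 67. total_sold = 18
Final: stock = 67, total_sold = 18

Answer: 67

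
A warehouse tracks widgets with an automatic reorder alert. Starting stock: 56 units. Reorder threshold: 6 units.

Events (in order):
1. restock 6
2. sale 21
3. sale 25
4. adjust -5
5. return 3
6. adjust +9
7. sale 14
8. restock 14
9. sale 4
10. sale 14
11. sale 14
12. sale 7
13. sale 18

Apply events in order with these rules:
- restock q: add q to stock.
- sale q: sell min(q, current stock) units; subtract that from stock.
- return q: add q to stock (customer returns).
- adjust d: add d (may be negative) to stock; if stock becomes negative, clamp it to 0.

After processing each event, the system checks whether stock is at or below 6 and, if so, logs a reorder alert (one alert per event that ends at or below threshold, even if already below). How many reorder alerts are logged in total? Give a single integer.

Answer: 4

Derivation:
Processing events:
Start: stock = 56
  Event 1 (restock 6): 56 + 6 = 62
  Event 2 (sale 21): sell min(21,62)=21. stock: 62 - 21 = 41. total_sold = 21
  Event 3 (sale 25): sell min(25,41)=25. stock: 41 - 25 = 16. total_sold = 46
  Event 4 (adjust -5): 16 + -5 = 11
  Event 5 (return 3): 11 + 3 = 14
  Event 6 (adjust +9): 14 + 9 = 23
  Event 7 (sale 14): sell min(14,23)=14. stock: 23 - 14 = 9. total_sold = 60
  Event 8 (restock 14): 9 + 14 = 23
  Event 9 (sale 4): sell min(4,23)=4. stock: 23 - 4 = 19. total_sold = 64
  Event 10 (sale 14): sell min(14,19)=14. stock: 19 - 14 = 5. total_sold = 78
  Event 11 (sale 14): sell min(14,5)=5. stock: 5 - 5 = 0. total_sold = 83
  Event 12 (sale 7): sell min(7,0)=0. stock: 0 - 0 = 0. total_sold = 83
  Event 13 (sale 18): sell min(18,0)=0. stock: 0 - 0 = 0. total_sold = 83
Final: stock = 0, total_sold = 83

Checking against threshold 6:
  After event 1: stock=62 > 6
  After event 2: stock=41 > 6
  After event 3: stock=16 > 6
  After event 4: stock=11 > 6
  After event 5: stock=14 > 6
  After event 6: stock=23 > 6
  After event 7: stock=9 > 6
  After event 8: stock=23 > 6
  After event 9: stock=19 > 6
  After event 10: stock=5 <= 6 -> ALERT
  After event 11: stock=0 <= 6 -> ALERT
  After event 12: stock=0 <= 6 -> ALERT
  After event 13: stock=0 <= 6 -> ALERT
Alert events: [10, 11, 12, 13]. Count = 4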